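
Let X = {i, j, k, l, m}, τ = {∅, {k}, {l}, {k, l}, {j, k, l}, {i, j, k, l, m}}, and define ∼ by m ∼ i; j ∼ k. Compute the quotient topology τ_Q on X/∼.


X/∼ = {[i=m], [j=k], [l]}; |τ_Q| = 4.

Equivalence classes: [i=m], [j=k], [l].
Quotient map π: X → X/∼ sends i ↦ [i=m], j ↦ [j=k], k ↦ [j=k], l ↦ [l], m ↦ [i=m].
For each subset V ⊆ X/∼, compute π^{-1}(V) ⊆ X and check whether π^{-1}(V) ∈ τ. V is open in τ_Q iff π^{-1}(V) ∈ τ.
  V = {}: π^{-1}(V) = ∅ ∈ τ ✓.
  V = {[i=m]}: π^{-1}(V) = {i, m} ∉ τ ✗.
  V = {[j=k]}: π^{-1}(V) = {j, k} ∉ τ ✗.
  V = {[i=m], [j=k]}: π^{-1}(V) = {i, j, k, m} ∉ τ ✗.
  V = {[l]}: π^{-1}(V) = {l} ∈ τ ✓.
  V = {[i=m], [l]}: π^{-1}(V) = {i, l, m} ∉ τ ✗.
  V = {[j=k], [l]}: π^{-1}(V) = {j, k, l} ∈ τ ✓.
  V = {[i=m], [j=k], [l]}: π^{-1}(V) = {i, j, k, l, m} ∈ τ ✓.
Open sets in the quotient: τ_Q = {{}, {[l]}, {[j=k], [l]}, {[i=m], [j=k], [l]}} (4 elements).


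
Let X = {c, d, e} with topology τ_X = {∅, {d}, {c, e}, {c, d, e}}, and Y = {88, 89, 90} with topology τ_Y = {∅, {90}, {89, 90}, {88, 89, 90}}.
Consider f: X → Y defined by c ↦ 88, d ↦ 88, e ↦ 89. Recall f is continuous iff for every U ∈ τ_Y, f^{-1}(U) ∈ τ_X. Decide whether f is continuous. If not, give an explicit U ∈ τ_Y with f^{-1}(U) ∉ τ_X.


f is NOT continuous.

Compute f^{-1}(U) for each U ∈ τ_Y:
  U = ∅: f^{-1}(U) = ∅ ∈ τ_X ✓.
  U = {90}: f^{-1}(U) = ∅ ∈ τ_X ✓.
  U = {89, 90}: f^{-1}(U) = {e} ∉ τ_X ✗.
  U = {88, 89, 90}: f^{-1}(U) = {c, d, e} ∈ τ_X ✓.
Found U = {89, 90} with f^{-1}(U) = {e} not in τ_X. Therefore f is NOT continuous.


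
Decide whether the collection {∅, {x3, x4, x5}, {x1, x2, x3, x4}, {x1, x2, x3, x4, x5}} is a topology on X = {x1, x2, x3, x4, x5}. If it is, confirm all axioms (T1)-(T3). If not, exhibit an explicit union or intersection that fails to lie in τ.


τ is NOT a topology on X.

Axiom (T1): ∅ ∈ τ? Yes; X ∈ τ? Yes.
Axiom (T2/T3): check pairwise unions and intersections of members of τ.
Counterexample for (T3): {x3, x4, x5} ∩ {x1, x2, x3, x4} = {x3, x4} ∉ τ. Therefore τ is NOT a topology.


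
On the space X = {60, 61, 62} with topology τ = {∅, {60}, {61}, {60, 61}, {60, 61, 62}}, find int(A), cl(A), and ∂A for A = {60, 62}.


int(A) = {60}, cl(A) = {60, 62}, ∂A = {62}.

Closed sets in (X, τ) are complements of opens:
  closed(X, τ) = {∅, {62}, {60, 62}, {61, 62}, {60, 61, 62}}.
int(A) = ⋃ {U ∈ τ : U ⊆ A}. Opens contained in A: ∅, {60}.
Taking the union of these: int(A) = {60}.
cl(A) = ⋂ {C closed : A ⊆ C}. Closed sets containing A: {60, 62}, {60, 61, 62}.
Intersecting these: cl(A) = {60, 62}.
∂A = cl(A) ∖ int(A) = {60, 62} ∖ {60} = {62}.


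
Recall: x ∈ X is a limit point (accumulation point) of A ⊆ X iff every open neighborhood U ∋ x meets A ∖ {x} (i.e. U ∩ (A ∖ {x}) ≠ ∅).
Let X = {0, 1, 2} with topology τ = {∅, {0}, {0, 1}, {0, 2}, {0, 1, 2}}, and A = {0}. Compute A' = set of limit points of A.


A' = {1, 2}

For each x ∈ X, list the open sets U ∈ τ with x ∈ U, then check whether U ∩ (A ∖ {x}) ≠ ∅ for every such U.
  x = 0: open {0} ∋ x has {0} ∩ (A ∖ {0}) = ∅, so x is NOT a limit point.
  x = 1: opens ∋ x are {0, 1}, {0, 1, 2}; each meets A ∖ {1}, so x IS a limit point.
  x = 2: opens ∋ x are {0, 2}, {0, 1, 2}; each meets A ∖ {2}, so x IS a limit point.
Collecting: A' = {1, 2}.


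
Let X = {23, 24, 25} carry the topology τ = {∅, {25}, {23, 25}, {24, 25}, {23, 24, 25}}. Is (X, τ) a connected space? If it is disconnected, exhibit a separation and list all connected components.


(X, τ) is connected.

Find clopen sets (U ∈ τ with X ∖ U ∈ τ):
  U = ∅, X ∖ U = {23, 24, 25} — both open, so U is clopen.
  U = {23, 24, 25}, X ∖ U = ∅ — both open, so U is clopen.
Only trivial clopens (∅ and X) exist, so (X, τ) is connected.
Compute connected components by grouping points that agree on all clopens:
  component: {23, 24, 25}


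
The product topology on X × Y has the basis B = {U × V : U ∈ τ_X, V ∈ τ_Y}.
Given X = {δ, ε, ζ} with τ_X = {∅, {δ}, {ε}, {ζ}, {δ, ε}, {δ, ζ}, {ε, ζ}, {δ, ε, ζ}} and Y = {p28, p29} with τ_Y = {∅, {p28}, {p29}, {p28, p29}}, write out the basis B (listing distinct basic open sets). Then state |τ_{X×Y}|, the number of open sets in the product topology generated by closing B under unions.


Basis B = {∅ × ∅, {δ} × {p28}, {δ} × {p29}, {ε} × {p28}, {ε} × {p29}, {ζ} × {p28}, {ζ} × {p29}, {δ} × {p28, p29}, {δ, ε} × {p28}, {δ, ζ} × {p28}, {δ, ε} × {p29}, {δ, ζ} × {p29}, {ε} × {p28, p29}, {ε, ζ} × {p28}, {ε, ζ} × {p29}, {ζ} × {p28, p29}, {δ, ε, ζ} × {p28}, {δ, ε, ζ} × {p29}, {δ, ε} × {p28, p29}, {δ, ζ} × {p28, p29}, {ε, ζ} × {p28, p29}, {δ, ε, ζ} × {p28, p29}}; |τ_{X×Y}| = 64.

Enumerate products U × V with U ∈ τ_X, V ∈ τ_Y (deduplicated):
  ∅ × ∅ = {} (∅)
  {δ} × {p28} = {(δ,p28)}
  {δ} × {p29} = {(δ,p29)}
  {ε} × {p28} = {(ε,p28)}
  {ε} × {p29} = {(ε,p29)}
  {ζ} × {p28} = {(ζ,p28)}
  {ζ} × {p29} = {(ζ,p29)}
  {δ} × {p28, p29} = {(δ,p28), (δ,p29)}
  {δ, ε} × {p28} = {(δ,p28), (ε,p28)}
  {δ, ζ} × {p28} = {(δ,p28), (ζ,p28)}
  {δ, ε} × {p29} = {(δ,p29), (ε,p29)}
  {δ, ζ} × {p29} = {(δ,p29), (ζ,p29)}
  {ε} × {p28, p29} = {(ε,p28), (ε,p29)}
  {ε, ζ} × {p28} = {(ε,p28), (ζ,p28)}
  {ε, ζ} × {p29} = {(ε,p29), (ζ,p29)}
  {ζ} × {p28, p29} = {(ζ,p28), (ζ,p29)}
  {δ, ε, ζ} × {p28} = {(δ,p28), (ε,p28), (ζ,p28)}
  {δ, ε, ζ} × {p29} = {(δ,p29), (ε,p29), (ζ,p29)}
  {δ, ε} × {p28, p29} = {(δ,p28), (δ,p29), (ε,p28), (ε,p29)}
  {δ, ζ} × {p28, p29} = {(δ,p28), (δ,p29), (ζ,p28), (ζ,p29)}
  {ε, ζ} × {p28, p29} = {(ε,p28), (ε,p29), (ζ,p28), (ζ,p29)}
  {δ, ε, ζ} × {p28, p29} = {(δ,p28), (δ,p29), (ε,p28), (ε,p29), (ζ,p28), (ζ,p29)}
These 22 distinct sets form the basis B.
Close under arbitrary unions to get τ_{X×Y}; counting gives |τ_{X×Y}| = 64.


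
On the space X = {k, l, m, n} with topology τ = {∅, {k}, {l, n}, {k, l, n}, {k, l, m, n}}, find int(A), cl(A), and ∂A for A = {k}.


int(A) = {k}, cl(A) = {k, m}, ∂A = {m}.

Closed sets in (X, τ) are complements of opens:
  closed(X, τ) = {∅, {m}, {k, m}, {l, m, n}, {k, l, m, n}}.
int(A) = ⋃ {U ∈ τ : U ⊆ A}. Opens contained in A: ∅, {k}.
Taking the union of these: int(A) = {k}.
cl(A) = ⋂ {C closed : A ⊆ C}. Closed sets containing A: {k, m}, {k, l, m, n}.
Intersecting these: cl(A) = {k, m}.
∂A = cl(A) ∖ int(A) = {k, m} ∖ {k} = {m}.


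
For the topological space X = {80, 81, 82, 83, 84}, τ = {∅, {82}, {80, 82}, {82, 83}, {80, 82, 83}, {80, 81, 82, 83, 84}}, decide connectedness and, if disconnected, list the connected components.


(X, τ) is connected.

Find clopen sets (U ∈ τ with X ∖ U ∈ τ):
  U = ∅, X ∖ U = {80, 81, 82, 83, 84} — both open, so U is clopen.
  U = {80, 81, 82, 83, 84}, X ∖ U = ∅ — both open, so U is clopen.
Only trivial clopens (∅ and X) exist, so (X, τ) is connected.
Compute connected components by grouping points that agree on all clopens:
  component: {80, 81, 82, 83, 84}


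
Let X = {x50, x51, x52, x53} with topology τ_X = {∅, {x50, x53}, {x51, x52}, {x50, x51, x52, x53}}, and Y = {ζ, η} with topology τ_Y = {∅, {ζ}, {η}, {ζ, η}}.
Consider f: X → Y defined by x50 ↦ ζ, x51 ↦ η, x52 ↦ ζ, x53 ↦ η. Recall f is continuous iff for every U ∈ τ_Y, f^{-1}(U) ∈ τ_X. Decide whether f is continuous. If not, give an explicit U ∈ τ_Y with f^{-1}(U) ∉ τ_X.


f is NOT continuous.

Compute f^{-1}(U) for each U ∈ τ_Y:
  U = ∅: f^{-1}(U) = ∅ ∈ τ_X ✓.
  U = {ζ}: f^{-1}(U) = {x50, x52} ∉ τ_X ✗.
  U = {η}: f^{-1}(U) = {x51, x53} ∉ τ_X ✗.
  U = {ζ, η}: f^{-1}(U) = {x50, x51, x52, x53} ∈ τ_X ✓.
Found U = {ζ} with f^{-1}(U) = {x50, x52} not in τ_X. Therefore f is NOT continuous.


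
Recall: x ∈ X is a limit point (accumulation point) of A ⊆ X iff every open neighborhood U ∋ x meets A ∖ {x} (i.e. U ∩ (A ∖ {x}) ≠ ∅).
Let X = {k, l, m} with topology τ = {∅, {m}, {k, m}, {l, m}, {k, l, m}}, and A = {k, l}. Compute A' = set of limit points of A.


A' = ∅

For each x ∈ X, list the open sets U ∈ τ with x ∈ U, then check whether U ∩ (A ∖ {x}) ≠ ∅ for every such U.
  x = k: open {k, m} ∋ x has {k, m} ∩ (A ∖ {k}) = ∅, so x is NOT a limit point.
  x = l: open {l, m} ∋ x has {l, m} ∩ (A ∖ {l}) = ∅, so x is NOT a limit point.
  x = m: open {m} ∋ x has {m} ∩ (A ∖ {m}) = ∅, so x is NOT a limit point.
Collecting: A' = ∅.


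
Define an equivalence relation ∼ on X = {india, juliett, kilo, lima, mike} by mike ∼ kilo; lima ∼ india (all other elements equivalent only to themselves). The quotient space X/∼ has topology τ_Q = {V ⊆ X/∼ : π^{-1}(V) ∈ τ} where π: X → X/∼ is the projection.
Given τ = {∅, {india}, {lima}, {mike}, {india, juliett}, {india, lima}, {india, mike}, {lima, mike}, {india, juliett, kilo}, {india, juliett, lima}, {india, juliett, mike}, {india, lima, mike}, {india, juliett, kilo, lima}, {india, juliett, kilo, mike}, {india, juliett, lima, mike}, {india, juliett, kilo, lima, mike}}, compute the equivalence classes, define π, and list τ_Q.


X/∼ = {[india=lima], [juliett], [kilo=mike]}; |τ_Q| = 4.

Equivalence classes: [india=lima], [juliett], [kilo=mike].
Quotient map π: X → X/∼ sends india ↦ [india=lima], juliett ↦ [juliett], kilo ↦ [kilo=mike], lima ↦ [india=lima], mike ↦ [kilo=mike].
For each subset V ⊆ X/∼, compute π^{-1}(V) ⊆ X and check whether π^{-1}(V) ∈ τ. V is open in τ_Q iff π^{-1}(V) ∈ τ.
  V = {}: π^{-1}(V) = ∅ ∈ τ ✓.
  V = {[india=lima]}: π^{-1}(V) = {india, lima} ∈ τ ✓.
  V = {[juliett]}: π^{-1}(V) = {juliett} ∉ τ ✗.
  V = {[india=lima], [juliett]}: π^{-1}(V) = {india, juliett, lima} ∈ τ ✓.
  V = {[kilo=mike]}: π^{-1}(V) = {kilo, mike} ∉ τ ✗.
  V = {[india=lima], [kilo=mike]}: π^{-1}(V) = {india, kilo, lima, mike} ∉ τ ✗.
  V = {[juliett], [kilo=mike]}: π^{-1}(V) = {juliett, kilo, mike} ∉ τ ✗.
  V = {[india=lima], [juliett], [kilo=mike]}: π^{-1}(V) = {india, juliett, kilo, lima, mike} ∈ τ ✓.
Open sets in the quotient: τ_Q = {{}, {[india=lima]}, {[india=lima], [juliett]}, {[india=lima], [juliett], [kilo=mike]}} (4 elements).


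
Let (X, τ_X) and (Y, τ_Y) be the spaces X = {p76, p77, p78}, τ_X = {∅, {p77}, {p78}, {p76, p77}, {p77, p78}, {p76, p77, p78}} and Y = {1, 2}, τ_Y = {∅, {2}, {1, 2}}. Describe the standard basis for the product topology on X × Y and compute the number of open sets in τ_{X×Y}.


Basis B = {∅ × ∅, {p77} × {2}, {p78} × {2}, {p76, p77} × {2}, {p77} × {1, 2}, {p77, p78} × {2}, {p78} × {1, 2}, {p76, p77, p78} × {2}, {p76, p77} × {1, 2}, {p77, p78} × {1, 2}, {p76, p77, p78} × {1, 2}}; |τ_{X×Y}| = 18.

Enumerate products U × V with U ∈ τ_X, V ∈ τ_Y (deduplicated):
  ∅ × ∅ = {} (∅)
  {p77} × {2} = {(p77,2)}
  {p78} × {2} = {(p78,2)}
  {p76, p77} × {2} = {(p76,2), (p77,2)}
  {p77} × {1, 2} = {(p77,1), (p77,2)}
  {p77, p78} × {2} = {(p77,2), (p78,2)}
  {p78} × {1, 2} = {(p78,1), (p78,2)}
  {p76, p77, p78} × {2} = {(p76,2), (p77,2), (p78,2)}
  {p76, p77} × {1, 2} = {(p76,1), (p76,2), (p77,1), (p77,2)}
  {p77, p78} × {1, 2} = {(p77,1), (p77,2), (p78,1), (p78,2)}
  {p76, p77, p78} × {1, 2} = {(p76,1), (p76,2), (p77,1), (p77,2), (p78,1), (p78,2)}
These 11 distinct sets form the basis B.
Close under arbitrary unions to get τ_{X×Y}; counting gives |τ_{X×Y}| = 18.


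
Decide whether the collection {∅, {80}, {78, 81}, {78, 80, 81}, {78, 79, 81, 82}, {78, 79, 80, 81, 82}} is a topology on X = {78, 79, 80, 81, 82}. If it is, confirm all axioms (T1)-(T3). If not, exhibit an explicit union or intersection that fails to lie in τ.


τ IS a topology on X.

Axiom (T1): ∅ ∈ τ? Yes; X ∈ τ? Yes.
Axiom (T2/T3): check pairwise unions and intersections of members of τ.
All pairwise intersections and unions checked — each lies in τ. Therefore τ satisfies (T1), (T2), (T3): it IS a topology on X.


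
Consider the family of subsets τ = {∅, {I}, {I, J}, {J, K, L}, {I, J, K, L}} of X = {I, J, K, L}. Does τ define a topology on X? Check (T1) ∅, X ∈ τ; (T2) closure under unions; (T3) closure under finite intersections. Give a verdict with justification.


τ is NOT a topology on X.

Axiom (T1): ∅ ∈ τ? Yes; X ∈ τ? Yes.
Axiom (T2/T3): check pairwise unions and intersections of members of τ.
Counterexample for (T3): {I, J} ∩ {J, K, L} = {J} ∉ τ. Therefore τ is NOT a topology.


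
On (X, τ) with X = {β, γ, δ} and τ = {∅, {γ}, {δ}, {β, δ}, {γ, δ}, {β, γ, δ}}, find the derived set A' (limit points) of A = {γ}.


A' = ∅

For each x ∈ X, list the open sets U ∈ τ with x ∈ U, then check whether U ∩ (A ∖ {x}) ≠ ∅ for every such U.
  x = β: open {β, δ} ∋ x has {β, δ} ∩ (A ∖ {β}) = ∅, so x is NOT a limit point.
  x = γ: open {γ} ∋ x has {γ} ∩ (A ∖ {γ}) = ∅, so x is NOT a limit point.
  x = δ: open {δ} ∋ x has {δ} ∩ (A ∖ {δ}) = ∅, so x is NOT a limit point.
Collecting: A' = ∅.


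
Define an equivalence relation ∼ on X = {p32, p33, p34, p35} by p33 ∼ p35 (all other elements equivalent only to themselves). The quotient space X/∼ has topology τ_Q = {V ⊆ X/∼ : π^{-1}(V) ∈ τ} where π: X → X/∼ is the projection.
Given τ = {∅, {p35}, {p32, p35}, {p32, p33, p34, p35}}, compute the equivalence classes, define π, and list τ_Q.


X/∼ = {[p32], [p33=p35], [p34]}; |τ_Q| = 2.

Equivalence classes: [p32], [p33=p35], [p34].
Quotient map π: X → X/∼ sends p32 ↦ [p32], p33 ↦ [p33=p35], p34 ↦ [p34], p35 ↦ [p33=p35].
For each subset V ⊆ X/∼, compute π^{-1}(V) ⊆ X and check whether π^{-1}(V) ∈ τ. V is open in τ_Q iff π^{-1}(V) ∈ τ.
  V = {}: π^{-1}(V) = ∅ ∈ τ ✓.
  V = {[p32]}: π^{-1}(V) = {p32} ∉ τ ✗.
  V = {[p33=p35]}: π^{-1}(V) = {p33, p35} ∉ τ ✗.
  V = {[p32], [p33=p35]}: π^{-1}(V) = {p32, p33, p35} ∉ τ ✗.
  V = {[p34]}: π^{-1}(V) = {p34} ∉ τ ✗.
  V = {[p32], [p34]}: π^{-1}(V) = {p32, p34} ∉ τ ✗.
  V = {[p33=p35], [p34]}: π^{-1}(V) = {p33, p34, p35} ∉ τ ✗.
  V = {[p32], [p33=p35], [p34]}: π^{-1}(V) = {p32, p33, p34, p35} ∈ τ ✓.
Open sets in the quotient: τ_Q = {{}, {[p32], [p33=p35], [p34]}} (2 elements).


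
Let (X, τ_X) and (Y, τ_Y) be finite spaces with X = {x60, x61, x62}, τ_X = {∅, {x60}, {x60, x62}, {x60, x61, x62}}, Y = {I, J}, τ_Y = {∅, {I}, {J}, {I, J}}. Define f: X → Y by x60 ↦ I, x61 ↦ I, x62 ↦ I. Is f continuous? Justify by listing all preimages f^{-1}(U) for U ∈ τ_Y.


f IS continuous.

Compute f^{-1}(U) for each U ∈ τ_Y:
  U = ∅: f^{-1}(U) = ∅ ∈ τ_X ✓.
  U = {I}: f^{-1}(U) = {x60, x61, x62} ∈ τ_X ✓.
  U = {J}: f^{-1}(U) = ∅ ∈ τ_X ✓.
  U = {I, J}: f^{-1}(U) = {x60, x61, x62} ∈ τ_X ✓.
Every preimage lies in τ_X, so f IS continuous.


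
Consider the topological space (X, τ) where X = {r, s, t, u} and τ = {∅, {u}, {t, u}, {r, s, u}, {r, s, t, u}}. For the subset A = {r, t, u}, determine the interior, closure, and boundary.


int(A) = {t, u}, cl(A) = {r, s, t, u}, ∂A = {r, s}.

Closed sets in (X, τ) are complements of opens:
  closed(X, τ) = {∅, {t}, {r, s}, {r, s, t}, {r, s, t, u}}.
int(A) = ⋃ {U ∈ τ : U ⊆ A}. Opens contained in A: ∅, {u}, {t, u}.
Taking the union of these: int(A) = {t, u}.
cl(A) = ⋂ {C closed : A ⊆ C}. Closed sets containing A: {r, s, t, u}.
Intersecting these: cl(A) = {r, s, t, u}.
∂A = cl(A) ∖ int(A) = {r, s, t, u} ∖ {t, u} = {r, s}.


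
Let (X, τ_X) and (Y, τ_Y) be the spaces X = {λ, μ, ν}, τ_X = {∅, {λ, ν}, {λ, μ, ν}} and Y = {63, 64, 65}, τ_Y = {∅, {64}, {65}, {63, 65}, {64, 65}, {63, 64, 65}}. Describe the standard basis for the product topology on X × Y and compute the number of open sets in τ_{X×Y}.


Basis B = {∅ × ∅, {λ, ν} × {64}, {λ, ν} × {65}, {λ, μ, ν} × {64}, {λ, μ, ν} × {65}, {λ, ν} × {63, 65}, {λ, ν} × {64, 65}, {λ, ν} × {63, 64, 65}, {λ, μ, ν} × {63, 65}, {λ, μ, ν} × {64, 65}, {λ, μ, ν} × {63, 64, 65}}; |τ_{X×Y}| = 18.

Enumerate products U × V with U ∈ τ_X, V ∈ τ_Y (deduplicated):
  ∅ × ∅ = {} (∅)
  {λ, ν} × {64} = {(λ,64), (ν,64)}
  {λ, ν} × {65} = {(λ,65), (ν,65)}
  {λ, μ, ν} × {64} = {(λ,64), (μ,64), (ν,64)}
  {λ, μ, ν} × {65} = {(λ,65), (μ,65), (ν,65)}
  {λ, ν} × {63, 65} = {(λ,63), (λ,65), (ν,63), (ν,65)}
  {λ, ν} × {64, 65} = {(λ,64), (λ,65), (ν,64), (ν,65)}
  {λ, ν} × {63, 64, 65} = {(λ,63), (λ,64), (λ,65), (ν,63), (ν,64), (ν,65)}
  {λ, μ, ν} × {63, 65} = {(λ,63), (λ,65), (μ,63), (μ,65), (ν,63), (ν,65)}
  {λ, μ, ν} × {64, 65} = {(λ,64), (λ,65), (μ,64), (μ,65), (ν,64), (ν,65)}
  {λ, μ, ν} × {63, 64, 65} = {(λ,63), (λ,64), (λ,65), (μ,63), (μ,64), (μ,65), (ν,63), (ν,64), (ν,65)}
These 11 distinct sets form the basis B.
Close under arbitrary unions to get τ_{X×Y}; counting gives |τ_{X×Y}| = 18.


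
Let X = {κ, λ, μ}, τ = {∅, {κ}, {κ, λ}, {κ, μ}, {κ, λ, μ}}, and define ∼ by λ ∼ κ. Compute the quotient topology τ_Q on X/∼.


X/∼ = {[κ=λ], [μ]}; |τ_Q| = 3.

Equivalence classes: [κ=λ], [μ].
Quotient map π: X → X/∼ sends κ ↦ [κ=λ], λ ↦ [κ=λ], μ ↦ [μ].
For each subset V ⊆ X/∼, compute π^{-1}(V) ⊆ X and check whether π^{-1}(V) ∈ τ. V is open in τ_Q iff π^{-1}(V) ∈ τ.
  V = {}: π^{-1}(V) = ∅ ∈ τ ✓.
  V = {[κ=λ]}: π^{-1}(V) = {κ, λ} ∈ τ ✓.
  V = {[μ]}: π^{-1}(V) = {μ} ∉ τ ✗.
  V = {[κ=λ], [μ]}: π^{-1}(V) = {κ, λ, μ} ∈ τ ✓.
Open sets in the quotient: τ_Q = {{}, {[κ=λ]}, {[κ=λ], [μ]}} (3 elements).


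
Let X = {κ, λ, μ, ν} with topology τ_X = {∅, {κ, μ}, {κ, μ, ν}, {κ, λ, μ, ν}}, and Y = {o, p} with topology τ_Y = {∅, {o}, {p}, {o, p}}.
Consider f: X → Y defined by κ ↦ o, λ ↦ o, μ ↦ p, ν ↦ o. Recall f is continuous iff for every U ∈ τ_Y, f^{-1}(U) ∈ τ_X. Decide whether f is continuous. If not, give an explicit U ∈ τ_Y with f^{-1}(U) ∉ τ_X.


f is NOT continuous.

Compute f^{-1}(U) for each U ∈ τ_Y:
  U = ∅: f^{-1}(U) = ∅ ∈ τ_X ✓.
  U = {o}: f^{-1}(U) = {κ, λ, ν} ∉ τ_X ✗.
  U = {p}: f^{-1}(U) = {μ} ∉ τ_X ✗.
  U = {o, p}: f^{-1}(U) = {κ, λ, μ, ν} ∈ τ_X ✓.
Found U = {o} with f^{-1}(U) = {κ, λ, ν} not in τ_X. Therefore f is NOT continuous.


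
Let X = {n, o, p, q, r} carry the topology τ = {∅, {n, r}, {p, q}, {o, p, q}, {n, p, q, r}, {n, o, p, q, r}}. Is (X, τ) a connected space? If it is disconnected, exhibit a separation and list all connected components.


(X, τ) is disconnected; components = [{n, r}, {o, p, q}].

Find clopen sets (U ∈ τ with X ∖ U ∈ τ):
  U = ∅, X ∖ U = {n, o, p, q, r} — both open, so U is clopen.
  U = {n, r}, X ∖ U = {o, p, q} — both open, so U is clopen.
  U = {o, p, q}, X ∖ U = {n, r} — both open, so U is clopen.
  U = {n, o, p, q, r}, X ∖ U = ∅ — both open, so U is clopen.
Nontrivial clopen(s) exist: e.g. {o, p, q}. So (X, τ) is disconnected.
Compute connected components by grouping points that agree on all clopens:
  component: {n, r}
  component: {o, p, q}


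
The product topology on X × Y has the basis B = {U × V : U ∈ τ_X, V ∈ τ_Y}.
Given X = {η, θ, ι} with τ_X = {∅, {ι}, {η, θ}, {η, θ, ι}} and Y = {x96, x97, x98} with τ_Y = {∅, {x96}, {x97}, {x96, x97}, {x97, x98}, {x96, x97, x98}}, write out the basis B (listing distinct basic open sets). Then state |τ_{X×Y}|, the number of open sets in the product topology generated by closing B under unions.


Basis B = {∅ × ∅, {ι} × {x96}, {ι} × {x97}, {η, θ} × {x96}, {η, θ} × {x97}, {ι} × {x96, x97}, {ι} × {x97, x98}, {η, θ, ι} × {x96}, {η, θ, ι} × {x97}, {ι} × {x96, x97, x98}, {η, θ} × {x96, x97}, {η, θ} × {x97, x98}, {η, θ} × {x96, x97, x98}, {η, θ, ι} × {x96, x97}, {η, θ, ι} × {x97, x98}, {η, θ, ι} × {x96, x97, x98}}; |τ_{X×Y}| = 36.

Enumerate products U × V with U ∈ τ_X, V ∈ τ_Y (deduplicated):
  ∅ × ∅ = {} (∅)
  {ι} × {x96} = {(ι,x96)}
  {ι} × {x97} = {(ι,x97)}
  {η, θ} × {x96} = {(η,x96), (θ,x96)}
  {η, θ} × {x97} = {(η,x97), (θ,x97)}
  {ι} × {x96, x97} = {(ι,x96), (ι,x97)}
  {ι} × {x97, x98} = {(ι,x97), (ι,x98)}
  {η, θ, ι} × {x96} = {(η,x96), (θ,x96), (ι,x96)}
  {η, θ, ι} × {x97} = {(η,x97), (θ,x97), (ι,x97)}
  {ι} × {x96, x97, x98} = {(ι,x96), (ι,x97), (ι,x98)}
  {η, θ} × {x96, x97} = {(η,x96), (η,x97), (θ,x96), (θ,x97)}
  {η, θ} × {x97, x98} = {(η,x97), (η,x98), (θ,x97), (θ,x98)}
  {η, θ} × {x96, x97, x98} = {(η,x96), (η,x97), (η,x98), (θ,x96), (θ,x97), (θ,x98)}
  {η, θ, ι} × {x96, x97} = {(η,x96), (η,x97), (θ,x96), (θ,x97), (ι,x96), (ι,x97)}
  {η, θ, ι} × {x97, x98} = {(η,x97), (η,x98), (θ,x97), (θ,x98), (ι,x97), (ι,x98)}
  {η, θ, ι} × {x96, x97, x98} = {(η,x96), (η,x97), (η,x98), (θ,x96), (θ,x97), (θ,x98), (ι,x96), (ι,x97), (ι,x98)}
These 16 distinct sets form the basis B.
Close under arbitrary unions to get τ_{X×Y}; counting gives |τ_{X×Y}| = 36.


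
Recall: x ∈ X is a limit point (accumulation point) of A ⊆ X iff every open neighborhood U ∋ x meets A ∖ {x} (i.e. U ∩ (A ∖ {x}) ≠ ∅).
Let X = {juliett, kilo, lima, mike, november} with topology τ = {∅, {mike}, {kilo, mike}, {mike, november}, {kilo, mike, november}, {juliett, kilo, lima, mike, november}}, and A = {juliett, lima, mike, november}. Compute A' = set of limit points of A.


A' = {juliett, kilo, lima, november}

For each x ∈ X, list the open sets U ∈ τ with x ∈ U, then check whether U ∩ (A ∖ {x}) ≠ ∅ for every such U.
  x = juliett: opens ∋ x are {juliett, kilo, lima, mike, november}; each meets A ∖ {juliett}, so x IS a limit point.
  x = kilo: opens ∋ x are {kilo, mike}, {kilo, mike, november}, {juliett, kilo, lima, mike, november}; each meets A ∖ {kilo}, so x IS a limit point.
  x = lima: opens ∋ x are {juliett, kilo, lima, mike, november}; each meets A ∖ {lima}, so x IS a limit point.
  x = mike: open {mike} ∋ x has {mike} ∩ (A ∖ {mike}) = ∅, so x is NOT a limit point.
  x = november: opens ∋ x are {mike, november}, {kilo, mike, november}, {juliett, kilo, lima, mike, november}; each meets A ∖ {november}, so x IS a limit point.
Collecting: A' = {juliett, kilo, lima, november}.


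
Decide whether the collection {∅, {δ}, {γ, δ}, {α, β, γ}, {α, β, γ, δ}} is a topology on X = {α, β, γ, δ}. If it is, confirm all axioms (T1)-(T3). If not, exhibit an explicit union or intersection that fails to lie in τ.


τ is NOT a topology on X.

Axiom (T1): ∅ ∈ τ? Yes; X ∈ τ? Yes.
Axiom (T2/T3): check pairwise unions and intersections of members of τ.
Counterexample for (T3): {γ, δ} ∩ {α, β, γ} = {γ} ∉ τ. Therefore τ is NOT a topology.


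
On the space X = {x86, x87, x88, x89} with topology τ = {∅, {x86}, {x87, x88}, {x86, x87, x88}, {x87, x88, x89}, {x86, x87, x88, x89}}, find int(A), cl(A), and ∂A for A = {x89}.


int(A) = ∅, cl(A) = {x89}, ∂A = {x89}.

Closed sets in (X, τ) are complements of opens:
  closed(X, τ) = {∅, {x86}, {x89}, {x86, x89}, {x87, x88, x89}, {x86, x87, x88, x89}}.
int(A) = ⋃ {U ∈ τ : U ⊆ A}. Opens contained in A: ∅.
Taking the union of these: int(A) = ∅.
cl(A) = ⋂ {C closed : A ⊆ C}. Closed sets containing A: {x89}, {x86, x89}, {x87, x88, x89}, {x86, x87, x88, x89}.
Intersecting these: cl(A) = {x89}.
∂A = cl(A) ∖ int(A) = {x89} ∖ ∅ = {x89}.


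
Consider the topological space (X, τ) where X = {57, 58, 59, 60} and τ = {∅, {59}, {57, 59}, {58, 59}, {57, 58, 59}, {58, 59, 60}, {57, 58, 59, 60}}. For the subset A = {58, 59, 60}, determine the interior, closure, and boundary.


int(A) = {58, 59, 60}, cl(A) = {57, 58, 59, 60}, ∂A = {57}.

Closed sets in (X, τ) are complements of opens:
  closed(X, τ) = {∅, {57}, {60}, {57, 60}, {58, 60}, {57, 58, 60}, {57, 58, 59, 60}}.
int(A) = ⋃ {U ∈ τ : U ⊆ A}. Opens contained in A: ∅, {59}, {58, 59}, {58, 59, 60}.
Taking the union of these: int(A) = {58, 59, 60}.
cl(A) = ⋂ {C closed : A ⊆ C}. Closed sets containing A: {57, 58, 59, 60}.
Intersecting these: cl(A) = {57, 58, 59, 60}.
∂A = cl(A) ∖ int(A) = {57, 58, 59, 60} ∖ {58, 59, 60} = {57}.


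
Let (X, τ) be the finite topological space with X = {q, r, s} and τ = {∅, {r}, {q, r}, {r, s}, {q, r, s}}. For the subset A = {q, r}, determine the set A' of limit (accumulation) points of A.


A' = {q, s}

For each x ∈ X, list the open sets U ∈ τ with x ∈ U, then check whether U ∩ (A ∖ {x}) ≠ ∅ for every such U.
  x = q: opens ∋ x are {q, r}, {q, r, s}; each meets A ∖ {q}, so x IS a limit point.
  x = r: open {r} ∋ x has {r} ∩ (A ∖ {r}) = ∅, so x is NOT a limit point.
  x = s: opens ∋ x are {r, s}, {q, r, s}; each meets A ∖ {s}, so x IS a limit point.
Collecting: A' = {q, s}.


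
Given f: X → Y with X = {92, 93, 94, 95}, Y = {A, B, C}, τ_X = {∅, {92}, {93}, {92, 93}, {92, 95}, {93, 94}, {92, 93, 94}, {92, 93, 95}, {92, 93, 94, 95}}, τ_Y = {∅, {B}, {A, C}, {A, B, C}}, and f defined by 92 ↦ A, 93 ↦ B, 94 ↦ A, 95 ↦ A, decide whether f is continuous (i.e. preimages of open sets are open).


f is NOT continuous.

Compute f^{-1}(U) for each U ∈ τ_Y:
  U = ∅: f^{-1}(U) = ∅ ∈ τ_X ✓.
  U = {B}: f^{-1}(U) = {93} ∈ τ_X ✓.
  U = {A, C}: f^{-1}(U) = {92, 94, 95} ∉ τ_X ✗.
  U = {A, B, C}: f^{-1}(U) = {92, 93, 94, 95} ∈ τ_X ✓.
Found U = {A, C} with f^{-1}(U) = {92, 94, 95} not in τ_X. Therefore f is NOT continuous.


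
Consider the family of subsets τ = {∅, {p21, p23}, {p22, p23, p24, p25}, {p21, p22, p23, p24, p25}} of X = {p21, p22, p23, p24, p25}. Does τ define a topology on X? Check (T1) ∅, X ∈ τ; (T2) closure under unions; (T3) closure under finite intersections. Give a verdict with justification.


τ is NOT a topology on X.

Axiom (T1): ∅ ∈ τ? Yes; X ∈ τ? Yes.
Axiom (T2/T3): check pairwise unions and intersections of members of τ.
Counterexample for (T3): {p21, p23} ∩ {p22, p23, p24, p25} = {p23} ∉ τ. Therefore τ is NOT a topology.


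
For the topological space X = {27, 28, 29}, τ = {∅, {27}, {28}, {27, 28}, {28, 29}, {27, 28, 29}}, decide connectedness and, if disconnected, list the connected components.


(X, τ) is disconnected; components = [{27}, {28, 29}].

Find clopen sets (U ∈ τ with X ∖ U ∈ τ):
  U = ∅, X ∖ U = {27, 28, 29} — both open, so U is clopen.
  U = {27}, X ∖ U = {28, 29} — both open, so U is clopen.
  U = {28, 29}, X ∖ U = {27} — both open, so U is clopen.
  U = {27, 28, 29}, X ∖ U = ∅ — both open, so U is clopen.
Nontrivial clopen(s) exist: e.g. {28, 29}. So (X, τ) is disconnected.
Compute connected components by grouping points that agree on all clopens:
  component: {27}
  component: {28, 29}


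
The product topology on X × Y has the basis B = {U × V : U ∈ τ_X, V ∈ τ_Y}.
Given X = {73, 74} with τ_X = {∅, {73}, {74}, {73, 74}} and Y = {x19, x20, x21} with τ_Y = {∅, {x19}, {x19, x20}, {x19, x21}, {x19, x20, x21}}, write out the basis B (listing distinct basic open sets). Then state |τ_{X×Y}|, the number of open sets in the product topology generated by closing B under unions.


Basis B = {∅ × ∅, {73} × {x19}, {74} × {x19}, {73} × {x19, x20}, {73} × {x19, x21}, {73, 74} × {x19}, {74} × {x19, x20}, {74} × {x19, x21}, {73} × {x19, x20, x21}, {74} × {x19, x20, x21}, {73, 74} × {x19, x20}, {73, 74} × {x19, x21}, {73, 74} × {x19, x20, x21}}; |τ_{X×Y}| = 25.

Enumerate products U × V with U ∈ τ_X, V ∈ τ_Y (deduplicated):
  ∅ × ∅ = {} (∅)
  {73} × {x19} = {(73,x19)}
  {74} × {x19} = {(74,x19)}
  {73} × {x19, x20} = {(73,x19), (73,x20)}
  {73} × {x19, x21} = {(73,x19), (73,x21)}
  {73, 74} × {x19} = {(73,x19), (74,x19)}
  {74} × {x19, x20} = {(74,x19), (74,x20)}
  {74} × {x19, x21} = {(74,x19), (74,x21)}
  {73} × {x19, x20, x21} = {(73,x19), (73,x20), (73,x21)}
  {74} × {x19, x20, x21} = {(74,x19), (74,x20), (74,x21)}
  {73, 74} × {x19, x20} = {(73,x19), (73,x20), (74,x19), (74,x20)}
  {73, 74} × {x19, x21} = {(73,x19), (73,x21), (74,x19), (74,x21)}
  {73, 74} × {x19, x20, x21} = {(73,x19), (73,x20), (73,x21), (74,x19), (74,x20), (74,x21)}
These 13 distinct sets form the basis B.
Close under arbitrary unions to get τ_{X×Y}; counting gives |τ_{X×Y}| = 25.


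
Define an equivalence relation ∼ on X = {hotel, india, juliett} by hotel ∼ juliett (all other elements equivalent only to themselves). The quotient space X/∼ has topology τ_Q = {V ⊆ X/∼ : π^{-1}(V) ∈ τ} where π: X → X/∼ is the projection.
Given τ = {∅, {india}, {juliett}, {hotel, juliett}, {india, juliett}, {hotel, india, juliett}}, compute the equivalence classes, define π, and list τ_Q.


X/∼ = {[hotel=juliett], [india]}; |τ_Q| = 4.

Equivalence classes: [hotel=juliett], [india].
Quotient map π: X → X/∼ sends hotel ↦ [hotel=juliett], india ↦ [india], juliett ↦ [hotel=juliett].
For each subset V ⊆ X/∼, compute π^{-1}(V) ⊆ X and check whether π^{-1}(V) ∈ τ. V is open in τ_Q iff π^{-1}(V) ∈ τ.
  V = {}: π^{-1}(V) = ∅ ∈ τ ✓.
  V = {[hotel=juliett]}: π^{-1}(V) = {hotel, juliett} ∈ τ ✓.
  V = {[india]}: π^{-1}(V) = {india} ∈ τ ✓.
  V = {[hotel=juliett], [india]}: π^{-1}(V) = {hotel, india, juliett} ∈ τ ✓.
Open sets in the quotient: τ_Q = {{}, {[hotel=juliett]}, {[india]}, {[hotel=juliett], [india]}} (4 elements).


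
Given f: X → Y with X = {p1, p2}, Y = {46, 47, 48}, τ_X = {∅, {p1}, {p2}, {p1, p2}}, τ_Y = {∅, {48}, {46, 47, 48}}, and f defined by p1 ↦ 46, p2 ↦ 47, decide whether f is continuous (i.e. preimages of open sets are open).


f IS continuous.

Compute f^{-1}(U) for each U ∈ τ_Y:
  U = ∅: f^{-1}(U) = ∅ ∈ τ_X ✓.
  U = {48}: f^{-1}(U) = ∅ ∈ τ_X ✓.
  U = {46, 47, 48}: f^{-1}(U) = {p1, p2} ∈ τ_X ✓.
Every preimage lies in τ_X, so f IS continuous.


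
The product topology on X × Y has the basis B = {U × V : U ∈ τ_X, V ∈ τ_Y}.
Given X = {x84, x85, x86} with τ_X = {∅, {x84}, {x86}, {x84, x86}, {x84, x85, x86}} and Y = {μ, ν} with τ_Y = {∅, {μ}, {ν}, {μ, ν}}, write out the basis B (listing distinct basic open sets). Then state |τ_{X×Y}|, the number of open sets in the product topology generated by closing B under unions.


Basis B = {∅ × ∅, {x84} × {μ}, {x84} × {ν}, {x86} × {μ}, {x86} × {ν}, {x84} × {μ, ν}, {x84, x86} × {μ}, {x84, x86} × {ν}, {x86} × {μ, ν}, {x84, x85, x86} × {μ}, {x84, x85, x86} × {ν}, {x84, x86} × {μ, ν}, {x84, x85, x86} × {μ, ν}}; |τ_{X×Y}| = 25.

Enumerate products U × V with U ∈ τ_X, V ∈ τ_Y (deduplicated):
  ∅ × ∅ = {} (∅)
  {x84} × {μ} = {(x84,μ)}
  {x84} × {ν} = {(x84,ν)}
  {x86} × {μ} = {(x86,μ)}
  {x86} × {ν} = {(x86,ν)}
  {x84} × {μ, ν} = {(x84,μ), (x84,ν)}
  {x84, x86} × {μ} = {(x84,μ), (x86,μ)}
  {x84, x86} × {ν} = {(x84,ν), (x86,ν)}
  {x86} × {μ, ν} = {(x86,μ), (x86,ν)}
  {x84, x85, x86} × {μ} = {(x84,μ), (x85,μ), (x86,μ)}
  {x84, x85, x86} × {ν} = {(x84,ν), (x85,ν), (x86,ν)}
  {x84, x86} × {μ, ν} = {(x84,μ), (x84,ν), (x86,μ), (x86,ν)}
  {x84, x85, x86} × {μ, ν} = {(x84,μ), (x84,ν), (x85,μ), (x85,ν), (x86,μ), (x86,ν)}
These 13 distinct sets form the basis B.
Close under arbitrary unions to get τ_{X×Y}; counting gives |τ_{X×Y}| = 25.


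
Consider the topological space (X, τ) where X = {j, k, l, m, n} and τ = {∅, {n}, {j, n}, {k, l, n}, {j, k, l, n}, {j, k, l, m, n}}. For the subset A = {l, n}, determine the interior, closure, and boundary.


int(A) = {n}, cl(A) = {j, k, l, m, n}, ∂A = {j, k, l, m}.

Closed sets in (X, τ) are complements of opens:
  closed(X, τ) = {∅, {m}, {j, m}, {k, l, m}, {j, k, l, m}, {j, k, l, m, n}}.
int(A) = ⋃ {U ∈ τ : U ⊆ A}. Opens contained in A: ∅, {n}.
Taking the union of these: int(A) = {n}.
cl(A) = ⋂ {C closed : A ⊆ C}. Closed sets containing A: {j, k, l, m, n}.
Intersecting these: cl(A) = {j, k, l, m, n}.
∂A = cl(A) ∖ int(A) = {j, k, l, m, n} ∖ {n} = {j, k, l, m}.


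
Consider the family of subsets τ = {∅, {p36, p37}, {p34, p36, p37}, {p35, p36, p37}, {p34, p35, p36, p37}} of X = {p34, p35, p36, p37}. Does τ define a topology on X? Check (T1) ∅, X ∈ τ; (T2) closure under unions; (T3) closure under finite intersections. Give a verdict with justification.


τ IS a topology on X.

Axiom (T1): ∅ ∈ τ? Yes; X ∈ τ? Yes.
Axiom (T2/T3): check pairwise unions and intersections of members of τ.
All pairwise intersections and unions checked — each lies in τ. Therefore τ satisfies (T1), (T2), (T3): it IS a topology on X.


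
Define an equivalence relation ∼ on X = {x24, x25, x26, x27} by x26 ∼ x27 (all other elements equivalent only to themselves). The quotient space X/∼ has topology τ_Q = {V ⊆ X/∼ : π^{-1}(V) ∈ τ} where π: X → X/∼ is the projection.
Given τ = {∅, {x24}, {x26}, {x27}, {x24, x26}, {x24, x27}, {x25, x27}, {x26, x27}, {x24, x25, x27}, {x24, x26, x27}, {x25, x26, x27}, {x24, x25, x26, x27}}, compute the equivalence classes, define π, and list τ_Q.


X/∼ = {[x24], [x25], [x26=x27]}; |τ_Q| = 6.

Equivalence classes: [x24], [x25], [x26=x27].
Quotient map π: X → X/∼ sends x24 ↦ [x24], x25 ↦ [x25], x26 ↦ [x26=x27], x27 ↦ [x26=x27].
For each subset V ⊆ X/∼, compute π^{-1}(V) ⊆ X and check whether π^{-1}(V) ∈ τ. V is open in τ_Q iff π^{-1}(V) ∈ τ.
  V = {}: π^{-1}(V) = ∅ ∈ τ ✓.
  V = {[x24]}: π^{-1}(V) = {x24} ∈ τ ✓.
  V = {[x25]}: π^{-1}(V) = {x25} ∉ τ ✗.
  V = {[x24], [x25]}: π^{-1}(V) = {x24, x25} ∉ τ ✗.
  V = {[x26=x27]}: π^{-1}(V) = {x26, x27} ∈ τ ✓.
  V = {[x24], [x26=x27]}: π^{-1}(V) = {x24, x26, x27} ∈ τ ✓.
  V = {[x25], [x26=x27]}: π^{-1}(V) = {x25, x26, x27} ∈ τ ✓.
  V = {[x24], [x25], [x26=x27]}: π^{-1}(V) = {x24, x25, x26, x27} ∈ τ ✓.
Open sets in the quotient: τ_Q = {{}, {[x24]}, {[x26=x27]}, {[x24], [x26=x27]}, {[x25], [x26=x27]}, {[x24], [x25], [x26=x27]}} (6 elements).


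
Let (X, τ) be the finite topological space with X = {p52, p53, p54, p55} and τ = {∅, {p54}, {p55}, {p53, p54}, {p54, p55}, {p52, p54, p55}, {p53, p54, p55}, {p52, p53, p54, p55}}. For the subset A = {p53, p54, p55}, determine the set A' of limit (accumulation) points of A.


A' = {p52, p53}

For each x ∈ X, list the open sets U ∈ τ with x ∈ U, then check whether U ∩ (A ∖ {x}) ≠ ∅ for every such U.
  x = p52: opens ∋ x are {p52, p54, p55}, {p52, p53, p54, p55}; each meets A ∖ {p52}, so x IS a limit point.
  x = p53: opens ∋ x are {p53, p54}, {p53, p54, p55}, {p52, p53, p54, p55}; each meets A ∖ {p53}, so x IS a limit point.
  x = p54: open {p54} ∋ x has {p54} ∩ (A ∖ {p54}) = ∅, so x is NOT a limit point.
  x = p55: open {p55} ∋ x has {p55} ∩ (A ∖ {p55}) = ∅, so x is NOT a limit point.
Collecting: A' = {p52, p53}.


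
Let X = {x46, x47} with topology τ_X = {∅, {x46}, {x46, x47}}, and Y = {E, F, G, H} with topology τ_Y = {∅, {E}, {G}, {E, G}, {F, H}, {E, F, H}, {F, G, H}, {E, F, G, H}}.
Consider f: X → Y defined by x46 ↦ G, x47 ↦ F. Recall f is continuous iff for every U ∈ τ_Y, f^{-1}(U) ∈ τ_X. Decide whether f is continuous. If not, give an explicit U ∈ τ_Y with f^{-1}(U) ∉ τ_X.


f is NOT continuous.

Compute f^{-1}(U) for each U ∈ τ_Y:
  U = ∅: f^{-1}(U) = ∅ ∈ τ_X ✓.
  U = {E}: f^{-1}(U) = ∅ ∈ τ_X ✓.
  U = {G}: f^{-1}(U) = {x46} ∈ τ_X ✓.
  U = {E, G}: f^{-1}(U) = {x46} ∈ τ_X ✓.
  U = {F, H}: f^{-1}(U) = {x47} ∉ τ_X ✗.
  U = {E, F, H}: f^{-1}(U) = {x47} ∉ τ_X ✗.
  U = {F, G, H}: f^{-1}(U) = {x46, x47} ∈ τ_X ✓.
  U = {E, F, G, H}: f^{-1}(U) = {x46, x47} ∈ τ_X ✓.
Found U = {F, H} with f^{-1}(U) = {x47} not in τ_X. Therefore f is NOT continuous.


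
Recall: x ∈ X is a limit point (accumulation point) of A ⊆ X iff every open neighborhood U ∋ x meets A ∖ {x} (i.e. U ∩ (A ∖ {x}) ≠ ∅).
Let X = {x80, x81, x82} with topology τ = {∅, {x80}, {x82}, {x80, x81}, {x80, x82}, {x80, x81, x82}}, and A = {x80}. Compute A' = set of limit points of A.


A' = {x81}

For each x ∈ X, list the open sets U ∈ τ with x ∈ U, then check whether U ∩ (A ∖ {x}) ≠ ∅ for every such U.
  x = x80: open {x80} ∋ x has {x80} ∩ (A ∖ {x80}) = ∅, so x is NOT a limit point.
  x = x81: opens ∋ x are {x80, x81}, {x80, x81, x82}; each meets A ∖ {x81}, so x IS a limit point.
  x = x82: open {x82} ∋ x has {x82} ∩ (A ∖ {x82}) = ∅, so x is NOT a limit point.
Collecting: A' = {x81}.


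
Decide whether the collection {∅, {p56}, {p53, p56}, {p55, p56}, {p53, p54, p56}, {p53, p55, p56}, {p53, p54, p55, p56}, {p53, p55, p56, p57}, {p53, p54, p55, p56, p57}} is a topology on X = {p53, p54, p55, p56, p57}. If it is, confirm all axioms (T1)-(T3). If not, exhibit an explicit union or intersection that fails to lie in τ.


τ IS a topology on X.

Axiom (T1): ∅ ∈ τ? Yes; X ∈ τ? Yes.
Axiom (T2/T3): check pairwise unions and intersections of members of τ.
All pairwise intersections and unions checked — each lies in τ. Therefore τ satisfies (T1), (T2), (T3): it IS a topology on X.


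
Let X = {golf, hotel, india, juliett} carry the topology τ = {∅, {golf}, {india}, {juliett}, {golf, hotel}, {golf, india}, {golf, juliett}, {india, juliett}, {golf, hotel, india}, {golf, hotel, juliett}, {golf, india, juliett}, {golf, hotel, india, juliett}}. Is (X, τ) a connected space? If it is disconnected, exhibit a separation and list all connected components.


(X, τ) is disconnected; components = [{india}, {juliett}, {golf, hotel}].

Find clopen sets (U ∈ τ with X ∖ U ∈ τ):
  U = ∅, X ∖ U = {golf, hotel, india, juliett} — both open, so U is clopen.
  U = {india}, X ∖ U = {golf, hotel, juliett} — both open, so U is clopen.
  U = {juliett}, X ∖ U = {golf, hotel, india} — both open, so U is clopen.
  U = {golf, hotel}, X ∖ U = {india, juliett} — both open, so U is clopen.
  U = {india, juliett}, X ∖ U = {golf, hotel} — both open, so U is clopen.
  U = {golf, hotel, india}, X ∖ U = {juliett} — both open, so U is clopen.
  U = {golf, hotel, juliett}, X ∖ U = {india} — both open, so U is clopen.
  U = {golf, hotel, india, juliett}, X ∖ U = ∅ — both open, so U is clopen.
Nontrivial clopen(s) exist: e.g. {golf, hotel, india}. So (X, τ) is disconnected.
Compute connected components by grouping points that agree on all clopens:
  component: {india}
  component: {juliett}
  component: {golf, hotel}


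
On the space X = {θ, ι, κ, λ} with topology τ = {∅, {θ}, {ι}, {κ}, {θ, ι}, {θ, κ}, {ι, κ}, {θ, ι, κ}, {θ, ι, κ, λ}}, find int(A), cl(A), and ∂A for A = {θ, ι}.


int(A) = {θ, ι}, cl(A) = {θ, ι, λ}, ∂A = {λ}.

Closed sets in (X, τ) are complements of opens:
  closed(X, τ) = {∅, {λ}, {θ, λ}, {ι, λ}, {κ, λ}, {θ, ι, λ}, {θ, κ, λ}, {ι, κ, λ}, {θ, ι, κ, λ}}.
int(A) = ⋃ {U ∈ τ : U ⊆ A}. Opens contained in A: ∅, {θ}, {ι}, {θ, ι}.
Taking the union of these: int(A) = {θ, ι}.
cl(A) = ⋂ {C closed : A ⊆ C}. Closed sets containing A: {θ, ι, λ}, {θ, ι, κ, λ}.
Intersecting these: cl(A) = {θ, ι, λ}.
∂A = cl(A) ∖ int(A) = {θ, ι, λ} ∖ {θ, ι} = {λ}.


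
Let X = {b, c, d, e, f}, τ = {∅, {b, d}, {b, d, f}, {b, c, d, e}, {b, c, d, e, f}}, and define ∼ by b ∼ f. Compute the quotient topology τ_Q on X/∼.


X/∼ = {[b=f], [c], [d], [e]}; |τ_Q| = 3.

Equivalence classes: [b=f], [c], [d], [e].
Quotient map π: X → X/∼ sends b ↦ [b=f], c ↦ [c], d ↦ [d], e ↦ [e], f ↦ [b=f].
For each subset V ⊆ X/∼, compute π^{-1}(V) ⊆ X and check whether π^{-1}(V) ∈ τ. V is open in τ_Q iff π^{-1}(V) ∈ τ.
  V = {}: π^{-1}(V) = ∅ ∈ τ ✓.
  V = {[b=f]}: π^{-1}(V) = {b, f} ∉ τ ✗.
  V = {[c]}: π^{-1}(V) = {c} ∉ τ ✗.
  V = {[b=f], [c]}: π^{-1}(V) = {b, c, f} ∉ τ ✗.
  V = {[d]}: π^{-1}(V) = {d} ∉ τ ✗.
  V = {[b=f], [d]}: π^{-1}(V) = {b, d, f} ∈ τ ✓.
  V = {[c], [d]}: π^{-1}(V) = {c, d} ∉ τ ✗.
  V = {[b=f], [c], [d]}: π^{-1}(V) = {b, c, d, f} ∉ τ ✗.
  V = {[e]}: π^{-1}(V) = {e} ∉ τ ✗.
  V = {[b=f], [e]}: π^{-1}(V) = {b, e, f} ∉ τ ✗.
  V = {[c], [e]}: π^{-1}(V) = {c, e} ∉ τ ✗.
  V = {[b=f], [c], [e]}: π^{-1}(V) = {b, c, e, f} ∉ τ ✗.
  V = {[d], [e]}: π^{-1}(V) = {d, e} ∉ τ ✗.
  V = {[b=f], [d], [e]}: π^{-1}(V) = {b, d, e, f} ∉ τ ✗.
  V = {[c], [d], [e]}: π^{-1}(V) = {c, d, e} ∉ τ ✗.
  V = {[b=f], [c], [d], [e]}: π^{-1}(V) = {b, c, d, e, f} ∈ τ ✓.
Open sets in the quotient: τ_Q = {{}, {[b=f], [d]}, {[b=f], [c], [d], [e]}} (3 elements).
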